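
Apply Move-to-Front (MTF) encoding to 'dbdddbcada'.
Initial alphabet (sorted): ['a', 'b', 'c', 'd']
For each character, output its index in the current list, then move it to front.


MTF encoding:
'd': index 3 in ['a', 'b', 'c', 'd'] -> ['d', 'a', 'b', 'c']
'b': index 2 in ['d', 'a', 'b', 'c'] -> ['b', 'd', 'a', 'c']
'd': index 1 in ['b', 'd', 'a', 'c'] -> ['d', 'b', 'a', 'c']
'd': index 0 in ['d', 'b', 'a', 'c'] -> ['d', 'b', 'a', 'c']
'd': index 0 in ['d', 'b', 'a', 'c'] -> ['d', 'b', 'a', 'c']
'b': index 1 in ['d', 'b', 'a', 'c'] -> ['b', 'd', 'a', 'c']
'c': index 3 in ['b', 'd', 'a', 'c'] -> ['c', 'b', 'd', 'a']
'a': index 3 in ['c', 'b', 'd', 'a'] -> ['a', 'c', 'b', 'd']
'd': index 3 in ['a', 'c', 'b', 'd'] -> ['d', 'a', 'c', 'b']
'a': index 1 in ['d', 'a', 'c', 'b'] -> ['a', 'd', 'c', 'b']


Output: [3, 2, 1, 0, 0, 1, 3, 3, 3, 1]


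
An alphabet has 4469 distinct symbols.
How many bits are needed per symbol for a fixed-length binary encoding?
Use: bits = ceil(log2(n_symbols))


log2(4469) = 12.1257
Bracket: 2^12 = 4096 < 4469 <= 2^13 = 8192
So ceil(log2(4469)) = 13

bits = ceil(log2(4469)) = ceil(12.1257) = 13 bits


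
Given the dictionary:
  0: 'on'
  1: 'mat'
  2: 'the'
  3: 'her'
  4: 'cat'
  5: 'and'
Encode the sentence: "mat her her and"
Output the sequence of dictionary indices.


Look up each word in the dictionary:
  'mat' -> 1
  'her' -> 3
  'her' -> 3
  'and' -> 5

Encoded: [1, 3, 3, 5]


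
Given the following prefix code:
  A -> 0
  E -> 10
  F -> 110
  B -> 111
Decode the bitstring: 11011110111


Decoding step by step:
Bits 110 -> F
Bits 111 -> B
Bits 10 -> E
Bits 111 -> B


Decoded message: FBEB


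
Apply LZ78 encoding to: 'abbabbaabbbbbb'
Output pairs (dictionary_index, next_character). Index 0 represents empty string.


LZ78 encoding steps:
Dictionary: {0: ''}
Step 1: w='' (idx 0), next='a' -> output (0, 'a'), add 'a' as idx 1
Step 2: w='' (idx 0), next='b' -> output (0, 'b'), add 'b' as idx 2
Step 3: w='b' (idx 2), next='a' -> output (2, 'a'), add 'ba' as idx 3
Step 4: w='b' (idx 2), next='b' -> output (2, 'b'), add 'bb' as idx 4
Step 5: w='a' (idx 1), next='a' -> output (1, 'a'), add 'aa' as idx 5
Step 6: w='bb' (idx 4), next='b' -> output (4, 'b'), add 'bbb' as idx 6
Step 7: w='bbb' (idx 6), end of input -> output (6, '')


Encoded: [(0, 'a'), (0, 'b'), (2, 'a'), (2, 'b'), (1, 'a'), (4, 'b'), (6, '')]


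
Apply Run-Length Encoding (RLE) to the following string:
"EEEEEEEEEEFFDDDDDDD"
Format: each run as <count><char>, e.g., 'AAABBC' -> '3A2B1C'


Scanning runs left to right:
  i=0: run of 'E' x 10 -> '10E'
  i=10: run of 'F' x 2 -> '2F'
  i=12: run of 'D' x 7 -> '7D'

RLE = 10E2F7D


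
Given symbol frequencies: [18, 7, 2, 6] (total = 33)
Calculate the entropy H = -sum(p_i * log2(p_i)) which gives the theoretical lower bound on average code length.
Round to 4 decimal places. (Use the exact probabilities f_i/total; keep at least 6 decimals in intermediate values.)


Per-symbol terms -p_i * log2(p_i) with p_i = f_i/33:
  p = 18/33 = 0.545455: log2(p) = -0.874469, -p*log2(p) = 0.476983
  p = 7/33 = 0.212121: log2(p) = -2.237039, -p*log2(p) = 0.474523
  p = 2/33 = 0.060606: log2(p) = -4.044394, -p*log2(p) = 0.245115
  p = 6/33 = 0.181818: log2(p) = -2.459432, -p*log2(p) = 0.447169
H = 0.476983 + 0.474523 + 0.245115 + 0.447169 = 1.643790

H = 1.6438 bits/symbol


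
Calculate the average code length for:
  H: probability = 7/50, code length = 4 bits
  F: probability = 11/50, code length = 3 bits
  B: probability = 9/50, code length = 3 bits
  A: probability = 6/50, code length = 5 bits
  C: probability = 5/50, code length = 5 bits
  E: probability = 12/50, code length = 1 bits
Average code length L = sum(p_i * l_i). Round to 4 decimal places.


Weighted contributions p_i * l_i:
  H: (7/50) * 4 = 28/50
  F: (11/50) * 3 = 33/50
  B: (9/50) * 3 = 27/50
  A: (6/50) * 5 = 30/50
  C: (5/50) * 5 = 25/50
  E: (12/50) * 1 = 12/50
Sum = (28 + 33 + 27 + 30 + 25 + 12)/50 = 155/50

L = 155/50 = 3.1000 bits/symbol


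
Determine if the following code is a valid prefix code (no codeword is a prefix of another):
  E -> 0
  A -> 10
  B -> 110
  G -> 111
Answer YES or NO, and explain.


Checking each pair (does one codeword prefix another?):
  E='0' vs A='10': no prefix
  E='0' vs B='110': no prefix
  E='0' vs G='111': no prefix
  A='10' vs E='0': no prefix
  A='10' vs B='110': no prefix
  A='10' vs G='111': no prefix
  B='110' vs E='0': no prefix
  B='110' vs A='10': no prefix
  B='110' vs G='111': no prefix
  G='111' vs E='0': no prefix
  G='111' vs A='10': no prefix
  G='111' vs B='110': no prefix
No violation found over all pairs.

YES -- this is a valid prefix code. No codeword is a prefix of any other codeword.


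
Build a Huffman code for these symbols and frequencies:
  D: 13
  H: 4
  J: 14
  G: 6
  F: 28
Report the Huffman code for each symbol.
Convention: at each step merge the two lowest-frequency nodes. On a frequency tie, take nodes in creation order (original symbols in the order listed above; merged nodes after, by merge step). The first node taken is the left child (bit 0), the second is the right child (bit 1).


Huffman tree construction:
Step 1: Merge H(4) + G(6) = 10
Step 2: Merge (H+G)(10) + D(13) = 23
Step 3: Merge J(14) + ((H+G)+D)(23) = 37
Step 4: Merge F(28) + (J+((H+G)+D))(37) = 65
Read each symbol's code off the tree from the root (left child = 0, right child = 1).

Codes:
  D: 111 (length 3)
  H: 1100 (length 4)
  J: 10 (length 2)
  G: 1101 (length 4)
  F: 0 (length 1)
Average code length: 135/65 = 2.0769 bits/symbol


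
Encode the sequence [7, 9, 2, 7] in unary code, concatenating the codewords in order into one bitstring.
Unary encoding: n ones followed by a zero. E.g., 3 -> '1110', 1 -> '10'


Encode each number as n ones followed by a terminating 0:
  7 -> 11111110 (8 bits)
  9 -> 1111111110 (10 bits)
  2 -> 110 (3 bits)
  7 -> 11111110 (8 bits)
Total length = 8 + 10 + 3 + 8 = 29 bits.

Unary([7, 9, 2, 7]) = 11111110111111111011011111110 (29 bits)


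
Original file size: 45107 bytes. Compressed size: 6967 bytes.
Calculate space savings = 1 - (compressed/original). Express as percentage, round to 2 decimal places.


ratio = compressed/original = 6967/45107 = 0.154455
savings = 1 - ratio = 1 - 0.154455 = 0.845545
as a percentage: 0.845545 * 100 = 84.55%

Space savings = 1 - 6967/45107 = 84.55%


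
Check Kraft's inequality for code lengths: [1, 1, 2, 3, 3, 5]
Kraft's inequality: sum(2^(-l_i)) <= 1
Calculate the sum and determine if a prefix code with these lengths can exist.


Sum = 2^(-1) + 2^(-1) + 2^(-2) + 2^(-3) + 2^(-3) + 2^(-5)
    = 0.5 + 0.5 + 0.25 + 0.125 + 0.125 + 0.03125
    = 49/32 = 1.53125
Since 1.53125 > 1, Kraft's inequality is NOT satisfied.
A prefix code with these lengths CANNOT exist.

Kraft sum = 1.53125. Not satisfied.


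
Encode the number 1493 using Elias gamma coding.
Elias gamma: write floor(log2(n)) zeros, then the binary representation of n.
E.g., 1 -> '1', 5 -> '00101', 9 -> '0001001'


num_bits = floor(log2(1493)) + 1 = 11
leading_zeros = num_bits - 1 = 10
binary(1493) = 10111010101

Elias gamma(1493) = '0000000000' + '10111010101' = 000000000010111010101 (21 bits)


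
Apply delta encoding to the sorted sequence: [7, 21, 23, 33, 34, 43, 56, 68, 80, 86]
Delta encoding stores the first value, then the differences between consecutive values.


First value: 7
Deltas:
  21 - 7 = 14
  23 - 21 = 2
  33 - 23 = 10
  34 - 33 = 1
  43 - 34 = 9
  56 - 43 = 13
  68 - 56 = 12
  80 - 68 = 12
  86 - 80 = 6


Delta encoded: [7, 14, 2, 10, 1, 9, 13, 12, 12, 6]


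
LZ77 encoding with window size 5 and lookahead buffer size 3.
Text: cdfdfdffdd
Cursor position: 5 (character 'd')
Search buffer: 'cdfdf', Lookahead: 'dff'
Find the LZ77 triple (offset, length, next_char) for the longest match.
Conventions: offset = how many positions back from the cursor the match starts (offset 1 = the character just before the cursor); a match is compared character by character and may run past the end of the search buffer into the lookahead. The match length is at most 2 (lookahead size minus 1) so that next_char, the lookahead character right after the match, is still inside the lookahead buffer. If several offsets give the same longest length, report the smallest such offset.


Try each offset into the search buffer:
  offset=1 (pos 4, char 'f'): match length 0
  offset=2 (pos 3, char 'd'): match length 2
  offset=3 (pos 2, char 'f'): match length 0
  offset=4 (pos 1, char 'd'): match length 2
  offset=5 (pos 0, char 'c'): match length 0
Longest match has length 2, found at offsets 2, 4; take the smallest, offset 2.
next_char = character at position 5 + 2 = 7 -> 'f'

Best match: offset=2, length=2 (matching 'df' starting at position 3)
LZ77 triple: (2, 2, 'f')


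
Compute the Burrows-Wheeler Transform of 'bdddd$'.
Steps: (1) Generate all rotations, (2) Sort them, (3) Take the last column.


Rotations (sorted):
  0: $bdddd -> last char: d
  1: bdddd$ -> last char: $
  2: d$bddd -> last char: d
  3: dd$bdd -> last char: d
  4: ddd$bd -> last char: d
  5: dddd$b -> last char: b


BWT = d$dddb


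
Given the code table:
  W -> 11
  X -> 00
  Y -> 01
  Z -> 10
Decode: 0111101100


Decoding:
01 -> Y
11 -> W
10 -> Z
11 -> W
00 -> X


Result: YWZWX


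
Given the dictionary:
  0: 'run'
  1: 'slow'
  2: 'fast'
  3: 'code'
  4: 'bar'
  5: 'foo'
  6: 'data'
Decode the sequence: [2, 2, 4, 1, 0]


Look up each index in the dictionary:
  2 -> 'fast'
  2 -> 'fast'
  4 -> 'bar'
  1 -> 'slow'
  0 -> 'run'

Decoded: "fast fast bar slow run"


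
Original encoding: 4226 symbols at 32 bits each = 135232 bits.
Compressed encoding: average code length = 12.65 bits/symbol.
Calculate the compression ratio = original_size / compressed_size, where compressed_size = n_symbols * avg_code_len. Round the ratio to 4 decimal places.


original_size = n_symbols * orig_bits = 4226 * 32 = 135232 bits
compressed_size = n_symbols * avg_code_len = 4226 * 12.65 = 53458.9 bits
ratio = original_size / compressed_size = 135232 / 53458.9 = 2.5296

Compression ratio = 2.5296


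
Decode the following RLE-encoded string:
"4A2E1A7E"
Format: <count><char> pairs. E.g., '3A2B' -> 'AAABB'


Expanding each <count><char> pair:
  4A -> 'AAAA'
  2E -> 'EE'
  1A -> 'A'
  7E -> 'EEEEEEE'

Decoded = AAAAEEAEEEEEEE


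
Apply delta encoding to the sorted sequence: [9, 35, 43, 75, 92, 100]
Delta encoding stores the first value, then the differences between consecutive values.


First value: 9
Deltas:
  35 - 9 = 26
  43 - 35 = 8
  75 - 43 = 32
  92 - 75 = 17
  100 - 92 = 8


Delta encoded: [9, 26, 8, 32, 17, 8]


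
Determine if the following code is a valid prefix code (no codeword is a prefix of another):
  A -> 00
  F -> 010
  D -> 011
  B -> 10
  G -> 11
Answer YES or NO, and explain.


Checking each pair (does one codeword prefix another?):
  A='00' vs F='010': no prefix
  A='00' vs D='011': no prefix
  A='00' vs B='10': no prefix
  A='00' vs G='11': no prefix
  F='010' vs A='00': no prefix
  F='010' vs D='011': no prefix
  F='010' vs B='10': no prefix
  F='010' vs G='11': no prefix
  D='011' vs A='00': no prefix
  D='011' vs F='010': no prefix
  D='011' vs B='10': no prefix
  D='011' vs G='11': no prefix
  B='10' vs A='00': no prefix
  B='10' vs F='010': no prefix
  B='10' vs D='011': no prefix
  B='10' vs G='11': no prefix
  G='11' vs A='00': no prefix
  G='11' vs F='010': no prefix
  G='11' vs D='011': no prefix
  G='11' vs B='10': no prefix
No violation found over all pairs.

YES -- this is a valid prefix code. No codeword is a prefix of any other codeword.


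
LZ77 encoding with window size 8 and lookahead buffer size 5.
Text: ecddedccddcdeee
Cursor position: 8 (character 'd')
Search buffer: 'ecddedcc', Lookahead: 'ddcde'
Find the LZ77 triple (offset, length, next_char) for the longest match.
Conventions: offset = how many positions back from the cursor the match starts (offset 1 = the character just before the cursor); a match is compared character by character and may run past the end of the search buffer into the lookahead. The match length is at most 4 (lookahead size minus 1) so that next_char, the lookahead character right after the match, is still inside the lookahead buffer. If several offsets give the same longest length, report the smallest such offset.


Try each offset into the search buffer:
  offset=1 (pos 7, char 'c'): match length 0
  offset=2 (pos 6, char 'c'): match length 0
  offset=3 (pos 5, char 'd'): match length 1
  offset=4 (pos 4, char 'e'): match length 0
  offset=5 (pos 3, char 'd'): match length 1
  offset=6 (pos 2, char 'd'): match length 2
  offset=7 (pos 1, char 'c'): match length 0
  offset=8 (pos 0, char 'e'): match length 0
Longest match has length 2 at offset 6.
next_char = character at position 8 + 2 = 10 -> 'c'

Best match: offset=6, length=2 (matching 'dd' starting at position 2)
LZ77 triple: (6, 2, 'c')


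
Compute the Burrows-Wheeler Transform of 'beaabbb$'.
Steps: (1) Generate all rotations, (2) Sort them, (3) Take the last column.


Rotations (sorted):
  0: $beaabbb -> last char: b
  1: aabbb$be -> last char: e
  2: abbb$bea -> last char: a
  3: b$beaabb -> last char: b
  4: bb$beaab -> last char: b
  5: bbb$beaa -> last char: a
  6: beaabbb$ -> last char: $
  7: eaabbb$b -> last char: b


BWT = beabba$b


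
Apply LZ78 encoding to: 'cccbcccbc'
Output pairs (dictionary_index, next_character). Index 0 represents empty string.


LZ78 encoding steps:
Dictionary: {0: ''}
Step 1: w='' (idx 0), next='c' -> output (0, 'c'), add 'c' as idx 1
Step 2: w='c' (idx 1), next='c' -> output (1, 'c'), add 'cc' as idx 2
Step 3: w='' (idx 0), next='b' -> output (0, 'b'), add 'b' as idx 3
Step 4: w='cc' (idx 2), next='c' -> output (2, 'c'), add 'ccc' as idx 4
Step 5: w='b' (idx 3), next='c' -> output (3, 'c'), add 'bc' as idx 5


Encoded: [(0, 'c'), (1, 'c'), (0, 'b'), (2, 'c'), (3, 'c')]


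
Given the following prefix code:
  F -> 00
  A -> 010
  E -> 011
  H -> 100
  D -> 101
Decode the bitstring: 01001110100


Decoding step by step:
Bits 010 -> A
Bits 011 -> E
Bits 101 -> D
Bits 00 -> F


Decoded message: AEDF


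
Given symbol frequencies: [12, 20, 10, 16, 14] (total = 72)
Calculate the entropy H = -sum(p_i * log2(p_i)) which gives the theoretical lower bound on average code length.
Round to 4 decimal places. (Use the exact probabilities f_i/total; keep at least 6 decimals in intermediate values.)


Per-symbol terms -p_i * log2(p_i) with p_i = f_i/72:
  p = 12/72 = 0.166667: log2(p) = -2.584963, -p*log2(p) = 0.430827
  p = 20/72 = 0.277778: log2(p) = -1.847997, -p*log2(p) = 0.513332
  p = 10/72 = 0.138889: log2(p) = -2.847997, -p*log2(p) = 0.395555
  p = 16/72 = 0.222222: log2(p) = -2.169925, -p*log2(p) = 0.482206
  p = 14/72 = 0.194444: log2(p) = -2.362570, -p*log2(p) = 0.459389
H = 0.430827 + 0.513332 + 0.395555 + 0.482206 + 0.459389 = 2.281309

H = 2.2813 bits/symbol


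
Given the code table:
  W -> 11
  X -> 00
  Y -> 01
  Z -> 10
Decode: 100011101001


Decoding:
10 -> Z
00 -> X
11 -> W
10 -> Z
10 -> Z
01 -> Y


Result: ZXWZZY


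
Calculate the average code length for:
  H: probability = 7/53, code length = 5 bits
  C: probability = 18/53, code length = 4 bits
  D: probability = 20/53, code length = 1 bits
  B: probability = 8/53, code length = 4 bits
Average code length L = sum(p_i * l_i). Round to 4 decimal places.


Weighted contributions p_i * l_i:
  H: (7/53) * 5 = 35/53
  C: (18/53) * 4 = 72/53
  D: (20/53) * 1 = 20/53
  B: (8/53) * 4 = 32/53
Sum = (35 + 72 + 20 + 32)/53 = 159/53

L = 159/53 = 3.0000 bits/symbol


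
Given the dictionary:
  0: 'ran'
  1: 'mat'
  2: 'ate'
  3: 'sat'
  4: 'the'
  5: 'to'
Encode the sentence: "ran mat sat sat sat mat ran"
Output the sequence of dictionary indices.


Look up each word in the dictionary:
  'ran' -> 0
  'mat' -> 1
  'sat' -> 3
  'sat' -> 3
  'sat' -> 3
  'mat' -> 1
  'ran' -> 0

Encoded: [0, 1, 3, 3, 3, 1, 0]


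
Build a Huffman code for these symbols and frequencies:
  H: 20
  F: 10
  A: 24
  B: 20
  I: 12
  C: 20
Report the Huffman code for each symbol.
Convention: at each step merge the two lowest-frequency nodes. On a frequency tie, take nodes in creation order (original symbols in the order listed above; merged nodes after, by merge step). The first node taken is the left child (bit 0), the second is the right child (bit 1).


Huffman tree construction:
Step 1: Merge F(10) + I(12) = 22
Step 2: Merge H(20) + B(20) = 40
Step 3: Merge C(20) + (F+I)(22) = 42
Step 4: Merge A(24) + (H+B)(40) = 64
Step 5: Merge (C+(F+I))(42) + (A+(H+B))(64) = 106
Read each symbol's code off the tree from the root (left child = 0, right child = 1).

Codes:
  H: 110 (length 3)
  F: 010 (length 3)
  A: 10 (length 2)
  B: 111 (length 3)
  I: 011 (length 3)
  C: 00 (length 2)
Average code length: 274/106 = 2.5849 bits/symbol


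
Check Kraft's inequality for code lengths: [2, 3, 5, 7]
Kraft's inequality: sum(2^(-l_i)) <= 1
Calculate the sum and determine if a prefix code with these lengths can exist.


Sum = 2^(-2) + 2^(-3) + 2^(-5) + 2^(-7)
    = 0.25 + 0.125 + 0.03125 + 0.0078125
    = 53/128 = 0.4140625
Since 0.4140625 <= 1, Kraft's inequality IS satisfied.
A prefix code with these lengths CAN exist.

Kraft sum = 0.4140625. Satisfied.


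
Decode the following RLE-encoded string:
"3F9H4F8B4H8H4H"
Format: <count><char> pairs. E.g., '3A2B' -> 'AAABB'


Expanding each <count><char> pair:
  3F -> 'FFF'
  9H -> 'HHHHHHHHH'
  4F -> 'FFFF'
  8B -> 'BBBBBBBB'
  4H -> 'HHHH'
  8H -> 'HHHHHHHH'
  4H -> 'HHHH'

Decoded = FFFHHHHHHHHHFFFFBBBBBBBBHHHHHHHHHHHHHHHH


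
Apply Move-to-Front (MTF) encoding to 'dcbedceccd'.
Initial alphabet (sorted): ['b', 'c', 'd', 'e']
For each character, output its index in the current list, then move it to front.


MTF encoding:
'd': index 2 in ['b', 'c', 'd', 'e'] -> ['d', 'b', 'c', 'e']
'c': index 2 in ['d', 'b', 'c', 'e'] -> ['c', 'd', 'b', 'e']
'b': index 2 in ['c', 'd', 'b', 'e'] -> ['b', 'c', 'd', 'e']
'e': index 3 in ['b', 'c', 'd', 'e'] -> ['e', 'b', 'c', 'd']
'd': index 3 in ['e', 'b', 'c', 'd'] -> ['d', 'e', 'b', 'c']
'c': index 3 in ['d', 'e', 'b', 'c'] -> ['c', 'd', 'e', 'b']
'e': index 2 in ['c', 'd', 'e', 'b'] -> ['e', 'c', 'd', 'b']
'c': index 1 in ['e', 'c', 'd', 'b'] -> ['c', 'e', 'd', 'b']
'c': index 0 in ['c', 'e', 'd', 'b'] -> ['c', 'e', 'd', 'b']
'd': index 2 in ['c', 'e', 'd', 'b'] -> ['d', 'c', 'e', 'b']


Output: [2, 2, 2, 3, 3, 3, 2, 1, 0, 2]


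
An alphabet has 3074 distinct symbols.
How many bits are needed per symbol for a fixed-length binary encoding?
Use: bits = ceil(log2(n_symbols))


log2(3074) = 11.5859
Bracket: 2^11 = 2048 < 3074 <= 2^12 = 4096
So ceil(log2(3074)) = 12

bits = ceil(log2(3074)) = ceil(11.5859) = 12 bits


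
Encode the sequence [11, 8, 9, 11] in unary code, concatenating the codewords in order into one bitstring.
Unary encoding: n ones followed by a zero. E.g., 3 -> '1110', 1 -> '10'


Encode each number as n ones followed by a terminating 0:
  11 -> 111111111110 (12 bits)
  8 -> 111111110 (9 bits)
  9 -> 1111111110 (10 bits)
  11 -> 111111111110 (12 bits)
Total length = 12 + 9 + 10 + 12 = 43 bits.

Unary([11, 8, 9, 11]) = 1111111111101111111101111111110111111111110 (43 bits)


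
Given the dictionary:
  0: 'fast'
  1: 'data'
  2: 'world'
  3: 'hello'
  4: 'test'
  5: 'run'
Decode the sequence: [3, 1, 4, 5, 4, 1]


Look up each index in the dictionary:
  3 -> 'hello'
  1 -> 'data'
  4 -> 'test'
  5 -> 'run'
  4 -> 'test'
  1 -> 'data'

Decoded: "hello data test run test data"


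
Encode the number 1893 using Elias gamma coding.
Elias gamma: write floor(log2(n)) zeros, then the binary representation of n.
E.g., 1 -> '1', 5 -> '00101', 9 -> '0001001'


num_bits = floor(log2(1893)) + 1 = 11
leading_zeros = num_bits - 1 = 10
binary(1893) = 11101100101

Elias gamma(1893) = '0000000000' + '11101100101' = 000000000011101100101 (21 bits)


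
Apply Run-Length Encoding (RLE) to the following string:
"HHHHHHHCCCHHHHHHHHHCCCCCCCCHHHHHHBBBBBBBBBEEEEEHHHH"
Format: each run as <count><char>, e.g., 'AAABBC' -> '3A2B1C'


Scanning runs left to right:
  i=0: run of 'H' x 7 -> '7H'
  i=7: run of 'C' x 3 -> '3C'
  i=10: run of 'H' x 9 -> '9H'
  i=19: run of 'C' x 8 -> '8C'
  i=27: run of 'H' x 6 -> '6H'
  i=33: run of 'B' x 9 -> '9B'
  i=42: run of 'E' x 5 -> '5E'
  i=47: run of 'H' x 4 -> '4H'

RLE = 7H3C9H8C6H9B5E4H


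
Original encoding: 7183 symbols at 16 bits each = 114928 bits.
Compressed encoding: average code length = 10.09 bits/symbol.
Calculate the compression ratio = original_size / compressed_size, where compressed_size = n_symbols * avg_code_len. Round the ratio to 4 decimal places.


original_size = n_symbols * orig_bits = 7183 * 16 = 114928 bits
compressed_size = n_symbols * avg_code_len = 7183 * 10.09 = 72476.47 bits
ratio = original_size / compressed_size = 114928 / 72476.47 = 1.5857

Compression ratio = 1.5857


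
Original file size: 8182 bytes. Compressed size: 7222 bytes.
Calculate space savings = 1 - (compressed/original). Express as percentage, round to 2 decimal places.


ratio = compressed/original = 7222/8182 = 0.882669
savings = 1 - ratio = 1 - 0.882669 = 0.117331
as a percentage: 0.117331 * 100 = 11.73%

Space savings = 1 - 7222/8182 = 11.73%


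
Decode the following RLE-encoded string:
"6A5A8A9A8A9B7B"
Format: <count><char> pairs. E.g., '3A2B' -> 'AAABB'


Expanding each <count><char> pair:
  6A -> 'AAAAAA'
  5A -> 'AAAAA'
  8A -> 'AAAAAAAA'
  9A -> 'AAAAAAAAA'
  8A -> 'AAAAAAAA'
  9B -> 'BBBBBBBBB'
  7B -> 'BBBBBBB'

Decoded = AAAAAAAAAAAAAAAAAAAAAAAAAAAAAAAAAAAABBBBBBBBBBBBBBBB


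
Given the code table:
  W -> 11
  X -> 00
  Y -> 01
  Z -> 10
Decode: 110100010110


Decoding:
11 -> W
01 -> Y
00 -> X
01 -> Y
01 -> Y
10 -> Z


Result: WYXYYZ


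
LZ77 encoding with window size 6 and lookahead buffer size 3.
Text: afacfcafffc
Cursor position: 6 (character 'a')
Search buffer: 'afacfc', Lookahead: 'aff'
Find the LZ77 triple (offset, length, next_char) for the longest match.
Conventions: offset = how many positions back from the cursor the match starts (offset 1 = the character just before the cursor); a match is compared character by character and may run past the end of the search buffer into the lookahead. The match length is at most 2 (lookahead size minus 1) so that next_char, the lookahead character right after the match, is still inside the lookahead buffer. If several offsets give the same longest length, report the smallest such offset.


Try each offset into the search buffer:
  offset=1 (pos 5, char 'c'): match length 0
  offset=2 (pos 4, char 'f'): match length 0
  offset=3 (pos 3, char 'c'): match length 0
  offset=4 (pos 2, char 'a'): match length 1
  offset=5 (pos 1, char 'f'): match length 0
  offset=6 (pos 0, char 'a'): match length 2
Longest match has length 2 at offset 6.
next_char = character at position 6 + 2 = 8 -> 'f'

Best match: offset=6, length=2 (matching 'af' starting at position 0)
LZ77 triple: (6, 2, 'f')


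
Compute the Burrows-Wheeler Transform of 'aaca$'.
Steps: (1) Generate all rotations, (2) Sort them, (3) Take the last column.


Rotations (sorted):
  0: $aaca -> last char: a
  1: a$aac -> last char: c
  2: aaca$ -> last char: $
  3: aca$a -> last char: a
  4: ca$aa -> last char: a


BWT = ac$aa


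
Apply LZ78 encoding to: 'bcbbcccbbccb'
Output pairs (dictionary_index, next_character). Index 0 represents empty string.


LZ78 encoding steps:
Dictionary: {0: ''}
Step 1: w='' (idx 0), next='b' -> output (0, 'b'), add 'b' as idx 1
Step 2: w='' (idx 0), next='c' -> output (0, 'c'), add 'c' as idx 2
Step 3: w='b' (idx 1), next='b' -> output (1, 'b'), add 'bb' as idx 3
Step 4: w='c' (idx 2), next='c' -> output (2, 'c'), add 'cc' as idx 4
Step 5: w='c' (idx 2), next='b' -> output (2, 'b'), add 'cb' as idx 5
Step 6: w='b' (idx 1), next='c' -> output (1, 'c'), add 'bc' as idx 6
Step 7: w='cb' (idx 5), end of input -> output (5, '')


Encoded: [(0, 'b'), (0, 'c'), (1, 'b'), (2, 'c'), (2, 'b'), (1, 'c'), (5, '')]


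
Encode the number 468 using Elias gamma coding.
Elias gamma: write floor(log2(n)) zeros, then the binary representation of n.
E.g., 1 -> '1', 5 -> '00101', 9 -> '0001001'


num_bits = floor(log2(468)) + 1 = 9
leading_zeros = num_bits - 1 = 8
binary(468) = 111010100

Elias gamma(468) = '00000000' + '111010100' = 00000000111010100 (17 bits)


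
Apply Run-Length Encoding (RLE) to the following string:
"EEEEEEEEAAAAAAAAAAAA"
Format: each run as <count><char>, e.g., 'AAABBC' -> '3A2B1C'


Scanning runs left to right:
  i=0: run of 'E' x 8 -> '8E'
  i=8: run of 'A' x 12 -> '12A'

RLE = 8E12A


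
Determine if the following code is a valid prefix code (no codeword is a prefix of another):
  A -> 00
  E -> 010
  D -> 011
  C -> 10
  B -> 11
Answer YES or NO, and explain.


Checking each pair (does one codeword prefix another?):
  A='00' vs E='010': no prefix
  A='00' vs D='011': no prefix
  A='00' vs C='10': no prefix
  A='00' vs B='11': no prefix
  E='010' vs A='00': no prefix
  E='010' vs D='011': no prefix
  E='010' vs C='10': no prefix
  E='010' vs B='11': no prefix
  D='011' vs A='00': no prefix
  D='011' vs E='010': no prefix
  D='011' vs C='10': no prefix
  D='011' vs B='11': no prefix
  C='10' vs A='00': no prefix
  C='10' vs E='010': no prefix
  C='10' vs D='011': no prefix
  C='10' vs B='11': no prefix
  B='11' vs A='00': no prefix
  B='11' vs E='010': no prefix
  B='11' vs D='011': no prefix
  B='11' vs C='10': no prefix
No violation found over all pairs.

YES -- this is a valid prefix code. No codeword is a prefix of any other codeword.


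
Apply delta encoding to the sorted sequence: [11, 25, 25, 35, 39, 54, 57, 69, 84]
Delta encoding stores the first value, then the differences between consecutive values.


First value: 11
Deltas:
  25 - 11 = 14
  25 - 25 = 0
  35 - 25 = 10
  39 - 35 = 4
  54 - 39 = 15
  57 - 54 = 3
  69 - 57 = 12
  84 - 69 = 15


Delta encoded: [11, 14, 0, 10, 4, 15, 3, 12, 15]


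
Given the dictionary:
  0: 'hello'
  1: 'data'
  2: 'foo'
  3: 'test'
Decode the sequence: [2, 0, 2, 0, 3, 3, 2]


Look up each index in the dictionary:
  2 -> 'foo'
  0 -> 'hello'
  2 -> 'foo'
  0 -> 'hello'
  3 -> 'test'
  3 -> 'test'
  2 -> 'foo'

Decoded: "foo hello foo hello test test foo"


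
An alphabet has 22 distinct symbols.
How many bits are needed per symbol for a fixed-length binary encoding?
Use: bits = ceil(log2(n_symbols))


log2(22) = 4.4594
Bracket: 2^4 = 16 < 22 <= 2^5 = 32
So ceil(log2(22)) = 5

bits = ceil(log2(22)) = ceil(4.4594) = 5 bits


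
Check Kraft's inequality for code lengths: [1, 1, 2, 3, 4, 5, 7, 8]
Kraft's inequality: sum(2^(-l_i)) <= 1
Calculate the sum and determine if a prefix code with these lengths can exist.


Sum = 2^(-1) + 2^(-1) + 2^(-2) + 2^(-3) + 2^(-4) + 2^(-5) + 2^(-7) + 2^(-8)
    = 0.5 + 0.5 + 0.25 + 0.125 + 0.0625 + 0.03125 + 0.0078125 + 0.00390625
    = 379/256 = 1.48046875
Since 1.48046875 > 1, Kraft's inequality is NOT satisfied.
A prefix code with these lengths CANNOT exist.

Kraft sum = 1.48046875. Not satisfied.


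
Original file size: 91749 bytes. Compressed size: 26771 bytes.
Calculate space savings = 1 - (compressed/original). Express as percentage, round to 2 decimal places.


ratio = compressed/original = 26771/91749 = 0.291785
savings = 1 - ratio = 1 - 0.291785 = 0.708215
as a percentage: 0.708215 * 100 = 70.82%

Space savings = 1 - 26771/91749 = 70.82%


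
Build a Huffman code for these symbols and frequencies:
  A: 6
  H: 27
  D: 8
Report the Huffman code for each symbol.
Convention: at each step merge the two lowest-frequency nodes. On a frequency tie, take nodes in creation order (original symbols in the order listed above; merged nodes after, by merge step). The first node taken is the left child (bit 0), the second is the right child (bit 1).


Huffman tree construction:
Step 1: Merge A(6) + D(8) = 14
Step 2: Merge (A+D)(14) + H(27) = 41
Read each symbol's code off the tree from the root (left child = 0, right child = 1).

Codes:
  A: 00 (length 2)
  H: 1 (length 1)
  D: 01 (length 2)
Average code length: 55/41 = 1.3415 bits/symbol


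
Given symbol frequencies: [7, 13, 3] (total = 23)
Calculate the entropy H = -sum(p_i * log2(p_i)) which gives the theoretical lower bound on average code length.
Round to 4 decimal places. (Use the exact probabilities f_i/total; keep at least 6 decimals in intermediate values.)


Per-symbol terms -p_i * log2(p_i) with p_i = f_i/23:
  p = 7/23 = 0.304348: log2(p) = -1.716207, -p*log2(p) = 0.522324
  p = 13/23 = 0.565217: log2(p) = -0.823122, -p*log2(p) = 0.465243
  p = 3/23 = 0.130435: log2(p) = -2.938599, -p*log2(p) = 0.383296
H = 0.522324 + 0.465243 + 0.383296 = 1.370863

H = 1.3709 bits/symbol


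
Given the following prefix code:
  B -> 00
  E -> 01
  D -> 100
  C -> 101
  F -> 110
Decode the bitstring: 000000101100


Decoding step by step:
Bits 00 -> B
Bits 00 -> B
Bits 00 -> B
Bits 101 -> C
Bits 100 -> D


Decoded message: BBBCD


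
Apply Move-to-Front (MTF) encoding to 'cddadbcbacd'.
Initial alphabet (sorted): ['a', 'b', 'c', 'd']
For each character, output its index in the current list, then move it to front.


MTF encoding:
'c': index 2 in ['a', 'b', 'c', 'd'] -> ['c', 'a', 'b', 'd']
'd': index 3 in ['c', 'a', 'b', 'd'] -> ['d', 'c', 'a', 'b']
'd': index 0 in ['d', 'c', 'a', 'b'] -> ['d', 'c', 'a', 'b']
'a': index 2 in ['d', 'c', 'a', 'b'] -> ['a', 'd', 'c', 'b']
'd': index 1 in ['a', 'd', 'c', 'b'] -> ['d', 'a', 'c', 'b']
'b': index 3 in ['d', 'a', 'c', 'b'] -> ['b', 'd', 'a', 'c']
'c': index 3 in ['b', 'd', 'a', 'c'] -> ['c', 'b', 'd', 'a']
'b': index 1 in ['c', 'b', 'd', 'a'] -> ['b', 'c', 'd', 'a']
'a': index 3 in ['b', 'c', 'd', 'a'] -> ['a', 'b', 'c', 'd']
'c': index 2 in ['a', 'b', 'c', 'd'] -> ['c', 'a', 'b', 'd']
'd': index 3 in ['c', 'a', 'b', 'd'] -> ['d', 'c', 'a', 'b']


Output: [2, 3, 0, 2, 1, 3, 3, 1, 3, 2, 3]


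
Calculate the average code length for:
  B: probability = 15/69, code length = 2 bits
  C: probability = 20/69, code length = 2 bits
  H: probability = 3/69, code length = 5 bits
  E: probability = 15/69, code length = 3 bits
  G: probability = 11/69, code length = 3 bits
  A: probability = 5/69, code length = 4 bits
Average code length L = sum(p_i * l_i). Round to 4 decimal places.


Weighted contributions p_i * l_i:
  B: (15/69) * 2 = 30/69
  C: (20/69) * 2 = 40/69
  H: (3/69) * 5 = 15/69
  E: (15/69) * 3 = 45/69
  G: (11/69) * 3 = 33/69
  A: (5/69) * 4 = 20/69
Sum = (30 + 40 + 15 + 45 + 33 + 20)/69 = 183/69

L = 183/69 = 2.6522 bits/symbol


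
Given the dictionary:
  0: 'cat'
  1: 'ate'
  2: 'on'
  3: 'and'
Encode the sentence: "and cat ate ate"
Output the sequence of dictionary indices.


Look up each word in the dictionary:
  'and' -> 3
  'cat' -> 0
  'ate' -> 1
  'ate' -> 1

Encoded: [3, 0, 1, 1]


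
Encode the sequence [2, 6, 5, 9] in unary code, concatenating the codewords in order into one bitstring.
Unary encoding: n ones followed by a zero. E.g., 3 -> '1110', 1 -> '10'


Encode each number as n ones followed by a terminating 0:
  2 -> 110 (3 bits)
  6 -> 1111110 (7 bits)
  5 -> 111110 (6 bits)
  9 -> 1111111110 (10 bits)
Total length = 3 + 7 + 6 + 10 = 26 bits.

Unary([2, 6, 5, 9]) = 11011111101111101111111110 (26 bits)


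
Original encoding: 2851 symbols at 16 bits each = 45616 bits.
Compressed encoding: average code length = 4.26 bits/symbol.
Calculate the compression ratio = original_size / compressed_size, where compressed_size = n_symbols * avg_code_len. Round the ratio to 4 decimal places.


original_size = n_symbols * orig_bits = 2851 * 16 = 45616 bits
compressed_size = n_symbols * avg_code_len = 2851 * 4.26 = 12145.26 bits
ratio = original_size / compressed_size = 45616 / 12145.26 = 3.7559

Compression ratio = 3.7559


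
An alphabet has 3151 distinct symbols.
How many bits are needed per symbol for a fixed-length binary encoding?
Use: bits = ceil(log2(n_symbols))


log2(3151) = 11.6216
Bracket: 2^11 = 2048 < 3151 <= 2^12 = 4096
So ceil(log2(3151)) = 12

bits = ceil(log2(3151)) = ceil(11.6216) = 12 bits


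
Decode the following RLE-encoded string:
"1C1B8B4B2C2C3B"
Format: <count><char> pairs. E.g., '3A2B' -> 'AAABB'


Expanding each <count><char> pair:
  1C -> 'C'
  1B -> 'B'
  8B -> 'BBBBBBBB'
  4B -> 'BBBB'
  2C -> 'CC'
  2C -> 'CC'
  3B -> 'BBB'

Decoded = CBBBBBBBBBBBBBCCCCBBB


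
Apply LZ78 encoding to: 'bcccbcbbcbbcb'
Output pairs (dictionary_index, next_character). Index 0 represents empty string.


LZ78 encoding steps:
Dictionary: {0: ''}
Step 1: w='' (idx 0), next='b' -> output (0, 'b'), add 'b' as idx 1
Step 2: w='' (idx 0), next='c' -> output (0, 'c'), add 'c' as idx 2
Step 3: w='c' (idx 2), next='c' -> output (2, 'c'), add 'cc' as idx 3
Step 4: w='b' (idx 1), next='c' -> output (1, 'c'), add 'bc' as idx 4
Step 5: w='b' (idx 1), next='b' -> output (1, 'b'), add 'bb' as idx 5
Step 6: w='c' (idx 2), next='b' -> output (2, 'b'), add 'cb' as idx 6
Step 7: w='bc' (idx 4), next='b' -> output (4, 'b'), add 'bcb' as idx 7


Encoded: [(0, 'b'), (0, 'c'), (2, 'c'), (1, 'c'), (1, 'b'), (2, 'b'), (4, 'b')]


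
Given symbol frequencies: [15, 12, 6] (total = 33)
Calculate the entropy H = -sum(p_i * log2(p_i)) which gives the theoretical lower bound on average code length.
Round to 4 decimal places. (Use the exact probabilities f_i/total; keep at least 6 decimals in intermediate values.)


Per-symbol terms -p_i * log2(p_i) with p_i = f_i/33:
  p = 15/33 = 0.454545: log2(p) = -1.137504, -p*log2(p) = 0.517047
  p = 12/33 = 0.363636: log2(p) = -1.459432, -p*log2(p) = 0.530702
  p = 6/33 = 0.181818: log2(p) = -2.459432, -p*log2(p) = 0.447169
H = 0.517047 + 0.530702 + 0.447169 = 1.494918

H = 1.4949 bits/symbol


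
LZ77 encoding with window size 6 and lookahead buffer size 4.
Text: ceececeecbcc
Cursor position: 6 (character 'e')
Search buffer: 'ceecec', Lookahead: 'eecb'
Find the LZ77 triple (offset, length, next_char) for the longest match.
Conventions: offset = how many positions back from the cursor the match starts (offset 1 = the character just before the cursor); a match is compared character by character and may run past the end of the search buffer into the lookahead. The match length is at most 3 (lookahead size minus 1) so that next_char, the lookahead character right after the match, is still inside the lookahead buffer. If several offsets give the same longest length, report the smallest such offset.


Try each offset into the search buffer:
  offset=1 (pos 5, char 'c'): match length 0
  offset=2 (pos 4, char 'e'): match length 1
  offset=3 (pos 3, char 'c'): match length 0
  offset=4 (pos 2, char 'e'): match length 1
  offset=5 (pos 1, char 'e'): match length 3
  offset=6 (pos 0, char 'c'): match length 0
Longest match has length 3 at offset 5.
next_char = character at position 6 + 3 = 9 -> 'b'

Best match: offset=5, length=3 (matching 'eec' starting at position 1)
LZ77 triple: (5, 3, 'b')


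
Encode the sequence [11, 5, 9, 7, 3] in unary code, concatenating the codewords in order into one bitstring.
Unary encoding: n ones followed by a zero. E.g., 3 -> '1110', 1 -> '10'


Encode each number as n ones followed by a terminating 0:
  11 -> 111111111110 (12 bits)
  5 -> 111110 (6 bits)
  9 -> 1111111110 (10 bits)
  7 -> 11111110 (8 bits)
  3 -> 1110 (4 bits)
Total length = 12 + 6 + 10 + 8 + 4 = 40 bits.

Unary([11, 5, 9, 7, 3]) = 1111111111101111101111111110111111101110 (40 bits)


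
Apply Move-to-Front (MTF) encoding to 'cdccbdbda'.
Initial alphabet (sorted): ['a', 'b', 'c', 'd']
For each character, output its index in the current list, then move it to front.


MTF encoding:
'c': index 2 in ['a', 'b', 'c', 'd'] -> ['c', 'a', 'b', 'd']
'd': index 3 in ['c', 'a', 'b', 'd'] -> ['d', 'c', 'a', 'b']
'c': index 1 in ['d', 'c', 'a', 'b'] -> ['c', 'd', 'a', 'b']
'c': index 0 in ['c', 'd', 'a', 'b'] -> ['c', 'd', 'a', 'b']
'b': index 3 in ['c', 'd', 'a', 'b'] -> ['b', 'c', 'd', 'a']
'd': index 2 in ['b', 'c', 'd', 'a'] -> ['d', 'b', 'c', 'a']
'b': index 1 in ['d', 'b', 'c', 'a'] -> ['b', 'd', 'c', 'a']
'd': index 1 in ['b', 'd', 'c', 'a'] -> ['d', 'b', 'c', 'a']
'a': index 3 in ['d', 'b', 'c', 'a'] -> ['a', 'd', 'b', 'c']


Output: [2, 3, 1, 0, 3, 2, 1, 1, 3]


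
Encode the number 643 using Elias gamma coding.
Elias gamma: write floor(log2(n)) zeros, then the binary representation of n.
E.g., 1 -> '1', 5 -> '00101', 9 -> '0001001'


num_bits = floor(log2(643)) + 1 = 10
leading_zeros = num_bits - 1 = 9
binary(643) = 1010000011

Elias gamma(643) = '000000000' + '1010000011' = 0000000001010000011 (19 bits)


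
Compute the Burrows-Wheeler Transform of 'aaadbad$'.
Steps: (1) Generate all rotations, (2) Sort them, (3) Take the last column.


Rotations (sorted):
  0: $aaadbad -> last char: d
  1: aaadbad$ -> last char: $
  2: aadbad$a -> last char: a
  3: ad$aaadb -> last char: b
  4: adbad$aa -> last char: a
  5: bad$aaad -> last char: d
  6: d$aaadba -> last char: a
  7: dbad$aaa -> last char: a


BWT = d$abadaa


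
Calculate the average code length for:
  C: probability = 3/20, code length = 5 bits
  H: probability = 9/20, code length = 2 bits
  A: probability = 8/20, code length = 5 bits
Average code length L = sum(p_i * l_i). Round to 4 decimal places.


Weighted contributions p_i * l_i:
  C: (3/20) * 5 = 15/20
  H: (9/20) * 2 = 18/20
  A: (8/20) * 5 = 40/20
Sum = (15 + 18 + 40)/20 = 73/20

L = 73/20 = 3.6500 bits/symbol


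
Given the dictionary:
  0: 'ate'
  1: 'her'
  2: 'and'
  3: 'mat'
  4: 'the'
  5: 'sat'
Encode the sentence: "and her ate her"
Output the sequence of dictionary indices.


Look up each word in the dictionary:
  'and' -> 2
  'her' -> 1
  'ate' -> 0
  'her' -> 1

Encoded: [2, 1, 0, 1]


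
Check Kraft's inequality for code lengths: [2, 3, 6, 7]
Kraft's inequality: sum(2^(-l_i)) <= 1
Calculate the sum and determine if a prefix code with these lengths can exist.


Sum = 2^(-2) + 2^(-3) + 2^(-6) + 2^(-7)
    = 0.25 + 0.125 + 0.015625 + 0.0078125
    = 51/128 = 0.3984375
Since 0.3984375 <= 1, Kraft's inequality IS satisfied.
A prefix code with these lengths CAN exist.

Kraft sum = 0.3984375. Satisfied.


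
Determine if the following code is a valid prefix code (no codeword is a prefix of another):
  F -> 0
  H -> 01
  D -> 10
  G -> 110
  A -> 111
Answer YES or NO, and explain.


Checking each pair (does one codeword prefix another?):
  F='0' vs H='01': prefix -- VIOLATION

NO -- this is NOT a valid prefix code. F (0) is a prefix of H (01).


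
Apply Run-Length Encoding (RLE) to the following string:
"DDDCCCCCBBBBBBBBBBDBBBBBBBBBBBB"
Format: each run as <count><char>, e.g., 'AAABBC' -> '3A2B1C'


Scanning runs left to right:
  i=0: run of 'D' x 3 -> '3D'
  i=3: run of 'C' x 5 -> '5C'
  i=8: run of 'B' x 10 -> '10B'
  i=18: run of 'D' x 1 -> '1D'
  i=19: run of 'B' x 12 -> '12B'

RLE = 3D5C10B1D12B


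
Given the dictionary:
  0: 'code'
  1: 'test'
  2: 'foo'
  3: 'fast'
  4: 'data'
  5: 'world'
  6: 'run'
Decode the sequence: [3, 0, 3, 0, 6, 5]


Look up each index in the dictionary:
  3 -> 'fast'
  0 -> 'code'
  3 -> 'fast'
  0 -> 'code'
  6 -> 'run'
  5 -> 'world'

Decoded: "fast code fast code run world"


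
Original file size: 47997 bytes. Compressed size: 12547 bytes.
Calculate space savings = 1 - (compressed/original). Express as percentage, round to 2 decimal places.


ratio = compressed/original = 12547/47997 = 0.261412
savings = 1 - ratio = 1 - 0.261412 = 0.738588
as a percentage: 0.738588 * 100 = 73.86%

Space savings = 1 - 12547/47997 = 73.86%


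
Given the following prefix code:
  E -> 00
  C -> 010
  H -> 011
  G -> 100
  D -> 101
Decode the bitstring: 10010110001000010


Decoding step by step:
Bits 100 -> G
Bits 101 -> D
Bits 100 -> G
Bits 010 -> C
Bits 00 -> E
Bits 010 -> C


Decoded message: GDGCEC


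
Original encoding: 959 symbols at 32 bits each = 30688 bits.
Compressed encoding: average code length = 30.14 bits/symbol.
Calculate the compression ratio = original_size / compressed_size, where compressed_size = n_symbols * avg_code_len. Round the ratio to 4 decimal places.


original_size = n_symbols * orig_bits = 959 * 32 = 30688 bits
compressed_size = n_symbols * avg_code_len = 959 * 30.14 = 28904.26 bits
ratio = original_size / compressed_size = 30688 / 28904.26 = 1.0617

Compression ratio = 1.0617
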